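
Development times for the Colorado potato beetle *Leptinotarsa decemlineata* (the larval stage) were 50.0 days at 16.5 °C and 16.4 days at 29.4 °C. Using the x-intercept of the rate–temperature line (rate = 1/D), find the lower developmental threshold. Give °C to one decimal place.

Equal thermal constants: D₁(T₁ − T_b) = D₂(T₂ − T_b).
50.0·(16.5 − T_b) = 16.4·(29.4 − T_b)
T_b = (50.0·16.5 − 16.4·29.4) / (50.0 − 16.4) = 342.84 / 33.6 = 10.204 °C ≈ 10.2 °C.

10.2 °C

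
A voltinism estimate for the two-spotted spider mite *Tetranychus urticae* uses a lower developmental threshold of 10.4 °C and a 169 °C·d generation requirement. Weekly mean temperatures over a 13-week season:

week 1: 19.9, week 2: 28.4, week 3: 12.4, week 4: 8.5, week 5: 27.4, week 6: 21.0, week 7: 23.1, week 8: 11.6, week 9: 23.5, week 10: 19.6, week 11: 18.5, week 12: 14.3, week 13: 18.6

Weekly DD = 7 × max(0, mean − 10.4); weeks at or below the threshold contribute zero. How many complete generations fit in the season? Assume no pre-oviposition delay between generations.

4 generations

Weekly DD (7 × max(0, T̄ − 10.4)): 66.5, 126.0, 14.0, 0.0, 119.0, 74.2, 88.9, 8.4, 91.7, 64.4, 56.7, 27.3, 57.4.
Season total = 794.5 DD.
Complete generations = ⌊794.5 / 169⌋ = 4.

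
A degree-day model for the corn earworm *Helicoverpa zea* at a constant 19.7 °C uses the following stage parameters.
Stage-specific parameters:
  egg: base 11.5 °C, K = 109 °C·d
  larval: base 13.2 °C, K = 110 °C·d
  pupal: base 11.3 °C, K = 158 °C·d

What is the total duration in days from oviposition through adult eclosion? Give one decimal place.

egg: 109 / (19.7 − 11.5) = 109 / 8.2 = 13.293 d.
larval: 110 / (19.7 − 13.2) = 110 / 6.5 = 16.923 d.
pupal: 158 / (19.7 − 11.3) = 158 / 8.4 = 18.810 d.
Sum = 49.025 ≈ 49.0 days.

49.0 days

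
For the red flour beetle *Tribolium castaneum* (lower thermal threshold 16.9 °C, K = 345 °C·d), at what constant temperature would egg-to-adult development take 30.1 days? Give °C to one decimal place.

28.4 °C

Required daily accumulation = 345 / 30.1 = 11.462 DD/day.
T = T_base + 11.462 = 16.9 + 11.462 = 28.362 ≈ 28.4 °C.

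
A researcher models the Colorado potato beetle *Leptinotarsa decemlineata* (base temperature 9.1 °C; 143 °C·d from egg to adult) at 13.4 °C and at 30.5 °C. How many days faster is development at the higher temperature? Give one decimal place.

At 13.4 °C: 143 / (13.4 − 9.1) = 143 / 4.3 = 33.256 d.
At 30.5 °C: 143 / (30.5 − 9.1) = 143 / 21.4 = 6.682 d.
Difference = |33.256 − 6.682| = 26.574 ≈ 26.6 days.

26.6 days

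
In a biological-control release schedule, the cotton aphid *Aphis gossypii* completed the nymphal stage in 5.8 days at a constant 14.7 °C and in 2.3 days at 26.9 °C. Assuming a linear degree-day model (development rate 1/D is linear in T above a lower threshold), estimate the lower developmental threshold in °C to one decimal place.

6.7 °C

Linear rate model ⇒ the product D·(T − T_b) is constant across temperatures.
5.8·(14.7 − T_b) = 2.3·(26.9 − T_b)
T_b = (5.8·14.7 − 2.3·26.9) / (5.8 − 2.3) = 23.39 / 3.5 = 6.683 °C ≈ 6.7 °C.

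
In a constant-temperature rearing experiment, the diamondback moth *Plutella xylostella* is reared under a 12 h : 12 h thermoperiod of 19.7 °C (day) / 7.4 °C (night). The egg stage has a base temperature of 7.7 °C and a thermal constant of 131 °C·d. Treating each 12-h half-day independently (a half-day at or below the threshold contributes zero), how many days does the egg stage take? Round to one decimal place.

21.8 days

Day half: max(0, 19.7 − 7.7) × 0.5 = 12.0 × 0.5 = 6.00 DD.
Night half: max(0, 7.4 − 7.7) × 0.5 = 0.0 × 0.5 = 0.00 DD.
Per 24 h: 6.00 DD/day.
Duration = 131 / 6.00 = 21.833 ≈ 21.8 days.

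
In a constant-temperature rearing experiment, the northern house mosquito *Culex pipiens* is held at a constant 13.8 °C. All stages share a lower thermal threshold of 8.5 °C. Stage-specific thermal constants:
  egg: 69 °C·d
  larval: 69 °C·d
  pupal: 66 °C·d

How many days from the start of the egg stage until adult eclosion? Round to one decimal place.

Daily accumulation at 13.8 °C = 13.8 − 8.5 = 5.3 DD/day.
Total K = 69 + 69 + 66 = 204 DD.
Total duration = 204 / 5.3 = 38.491 ≈ 38.5 days.

38.5 days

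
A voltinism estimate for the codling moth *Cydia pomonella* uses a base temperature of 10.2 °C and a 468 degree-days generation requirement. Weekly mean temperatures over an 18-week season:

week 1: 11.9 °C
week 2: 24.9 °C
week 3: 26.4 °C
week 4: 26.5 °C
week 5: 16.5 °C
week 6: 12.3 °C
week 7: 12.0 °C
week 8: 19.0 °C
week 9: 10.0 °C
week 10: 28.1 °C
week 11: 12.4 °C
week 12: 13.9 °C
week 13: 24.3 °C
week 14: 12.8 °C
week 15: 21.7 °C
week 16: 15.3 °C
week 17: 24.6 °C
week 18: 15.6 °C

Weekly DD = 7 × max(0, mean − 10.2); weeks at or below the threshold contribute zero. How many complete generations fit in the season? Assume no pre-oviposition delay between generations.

2 generations

Weekly DD (7 × max(0, T̄ − 10.2)): 11.9, 102.9, 113.4, 114.1, 44.1, 14.7, 12.6, 61.6, 0.0, 125.3, 15.4, 25.9, 98.7, 18.2, 80.5, 35.7, 100.8, 37.8.
Season total = 1013.6 DD.
Complete generations = ⌊1013.6 / 468⌋ = 2.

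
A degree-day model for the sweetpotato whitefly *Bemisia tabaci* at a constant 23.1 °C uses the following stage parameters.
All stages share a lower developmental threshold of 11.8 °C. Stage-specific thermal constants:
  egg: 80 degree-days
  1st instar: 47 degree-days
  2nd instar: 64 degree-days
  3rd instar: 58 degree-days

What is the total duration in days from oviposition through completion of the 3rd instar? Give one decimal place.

Daily accumulation at 23.1 °C = 23.1 − 11.8 = 11.3 DD/day.
Total K = 80 + 47 + 64 + 58 = 249 DD.
Total duration = 249 / 11.3 = 22.035 ≈ 22.0 days.

22.0 days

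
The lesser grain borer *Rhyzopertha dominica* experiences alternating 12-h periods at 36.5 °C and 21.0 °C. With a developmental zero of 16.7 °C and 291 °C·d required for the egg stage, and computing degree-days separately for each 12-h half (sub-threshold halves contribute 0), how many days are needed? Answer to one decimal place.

24.1 days

Day half: max(0, 36.5 − 16.7) × 0.5 = 19.8 × 0.5 = 9.90 DD.
Night half: max(0, 21.0 − 16.7) × 0.5 = 4.3 × 0.5 = 2.15 DD.
Per 24 h: 12.05 DD/day.
Duration = 291 / 12.05 = 24.149 ≈ 24.1 days.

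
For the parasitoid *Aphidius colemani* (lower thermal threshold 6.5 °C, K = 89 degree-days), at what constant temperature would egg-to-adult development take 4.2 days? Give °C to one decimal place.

27.7 °C

Required daily accumulation = 89 / 4.2 = 21.190 DD/day.
T = T_base + 21.190 = 6.5 + 21.190 = 27.690 ≈ 27.7 °C.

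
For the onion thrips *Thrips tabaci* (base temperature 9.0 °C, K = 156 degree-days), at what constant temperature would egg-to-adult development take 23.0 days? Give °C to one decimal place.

15.8 °C

Required daily accumulation = 156 / 23.0 = 6.783 DD/day.
T = T_base + 6.783 = 9.0 + 6.783 = 15.783 ≈ 15.8 °C.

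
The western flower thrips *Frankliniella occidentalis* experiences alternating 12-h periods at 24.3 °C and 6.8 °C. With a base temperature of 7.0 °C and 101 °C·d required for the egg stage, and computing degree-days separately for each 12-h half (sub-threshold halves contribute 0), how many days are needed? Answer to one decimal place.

11.7 days

Day half: max(0, 24.3 − 7.0) × 0.5 = 17.3 × 0.5 = 8.65 DD.
Night half: max(0, 6.8 − 7.0) × 0.5 = 0.0 × 0.5 = 0.00 DD.
Per 24 h: 8.65 DD/day.
Duration = 101 / 8.65 = 11.676 ≈ 11.7 days.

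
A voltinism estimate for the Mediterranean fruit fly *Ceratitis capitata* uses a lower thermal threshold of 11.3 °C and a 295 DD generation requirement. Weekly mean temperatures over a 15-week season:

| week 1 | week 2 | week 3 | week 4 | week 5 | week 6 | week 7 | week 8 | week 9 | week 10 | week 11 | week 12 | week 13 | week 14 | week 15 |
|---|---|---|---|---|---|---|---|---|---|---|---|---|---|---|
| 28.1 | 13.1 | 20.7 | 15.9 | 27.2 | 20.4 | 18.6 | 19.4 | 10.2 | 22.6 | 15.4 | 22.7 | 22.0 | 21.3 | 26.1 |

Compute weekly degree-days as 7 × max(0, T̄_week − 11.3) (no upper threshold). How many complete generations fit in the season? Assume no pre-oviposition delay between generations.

Weekly DD (7 × max(0, T̄ − 11.3)): 117.6, 12.6, 65.8, 32.2, 111.3, 63.7, 51.1, 56.7, 0.0, 79.1, 28.7, 79.8, 74.9, 70.0, 103.6.
Season total = 947.1 DD.
Complete generations = ⌊947.1 / 295⌋ = 3.

3 generations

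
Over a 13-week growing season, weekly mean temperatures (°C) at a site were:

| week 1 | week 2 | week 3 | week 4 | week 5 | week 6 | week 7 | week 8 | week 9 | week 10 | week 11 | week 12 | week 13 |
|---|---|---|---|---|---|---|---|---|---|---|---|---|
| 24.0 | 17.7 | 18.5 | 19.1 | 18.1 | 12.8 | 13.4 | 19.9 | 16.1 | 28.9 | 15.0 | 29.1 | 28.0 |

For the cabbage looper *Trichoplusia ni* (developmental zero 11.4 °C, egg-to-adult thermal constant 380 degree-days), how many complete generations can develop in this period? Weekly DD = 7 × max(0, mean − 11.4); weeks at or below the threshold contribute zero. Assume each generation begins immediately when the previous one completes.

2 generations

Weekly DD (7 × max(0, T̄ − 11.4)): 88.2, 44.1, 49.7, 53.9, 46.9, 9.8, 14.0, 59.5, 32.9, 122.5, 25.2, 123.9, 116.2.
Season total = 786.8 DD.
Complete generations = ⌊786.8 / 380⌋ = 2.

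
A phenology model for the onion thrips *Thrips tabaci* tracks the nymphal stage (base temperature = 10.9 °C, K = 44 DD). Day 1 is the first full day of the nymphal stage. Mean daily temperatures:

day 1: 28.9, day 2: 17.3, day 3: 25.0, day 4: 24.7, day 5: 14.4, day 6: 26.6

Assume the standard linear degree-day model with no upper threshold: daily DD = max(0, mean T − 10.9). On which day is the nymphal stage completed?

Daily DD above 10.9 °C: 18.0, 6.4, 14.1, 13.8, 3.5, 15.7.
Cumulative: 18.0, 24.4, 38.5, 52.3, 55.8, 71.5.
The total first reaches 44 DD on day 4.

day 4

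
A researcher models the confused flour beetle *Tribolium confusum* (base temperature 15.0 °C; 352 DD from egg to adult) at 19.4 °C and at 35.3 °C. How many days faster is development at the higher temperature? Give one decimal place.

At 19.4 °C: 352 / (19.4 − 15.0) = 352 / 4.4 = 80.000 d.
At 35.3 °C: 352 / (35.3 − 15.0) = 352 / 20.3 = 17.340 d.
Difference = |80.000 − 17.340| = 62.660 ≈ 62.7 days.

62.7 days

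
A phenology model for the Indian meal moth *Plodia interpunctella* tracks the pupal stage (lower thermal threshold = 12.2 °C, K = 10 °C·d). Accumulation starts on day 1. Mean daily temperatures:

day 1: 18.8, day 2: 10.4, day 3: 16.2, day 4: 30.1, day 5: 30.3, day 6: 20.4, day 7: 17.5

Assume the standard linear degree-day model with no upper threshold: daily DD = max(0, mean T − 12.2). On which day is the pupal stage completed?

Daily DD above 12.2 °C: 6.6, 0.0, 4.0, 17.9, 18.1, 8.2, 5.3.
Cumulative: 6.6, 6.6, 10.6, 28.5, 46.6, 54.8, 60.1.
The total first reaches 10 DD on day 3.

day 3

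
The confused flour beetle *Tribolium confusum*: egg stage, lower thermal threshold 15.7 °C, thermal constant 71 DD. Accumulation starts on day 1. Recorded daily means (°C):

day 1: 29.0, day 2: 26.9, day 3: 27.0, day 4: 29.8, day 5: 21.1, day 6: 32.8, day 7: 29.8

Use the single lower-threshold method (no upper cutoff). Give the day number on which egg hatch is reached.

day 6

Daily DD above 15.7 °C: 13.3, 11.2, 11.3, 14.1, 5.4, 17.1, 14.1.
Cumulative: 13.3, 24.5, 35.8, 49.9, 55.3, 72.4, 86.5.
The total first reaches 71 DD on day 6.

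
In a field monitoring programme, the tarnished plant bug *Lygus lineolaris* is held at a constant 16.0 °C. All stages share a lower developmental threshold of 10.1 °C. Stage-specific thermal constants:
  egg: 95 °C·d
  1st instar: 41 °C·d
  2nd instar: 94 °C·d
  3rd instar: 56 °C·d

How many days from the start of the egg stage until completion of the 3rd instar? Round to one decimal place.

Daily accumulation at 16.0 °C = 16.0 − 10.1 = 5.9 DD/day.
Total K = 95 + 41 + 94 + 56 = 286 DD.
Total duration = 286 / 5.9 = 48.475 ≈ 48.5 days.

48.5 days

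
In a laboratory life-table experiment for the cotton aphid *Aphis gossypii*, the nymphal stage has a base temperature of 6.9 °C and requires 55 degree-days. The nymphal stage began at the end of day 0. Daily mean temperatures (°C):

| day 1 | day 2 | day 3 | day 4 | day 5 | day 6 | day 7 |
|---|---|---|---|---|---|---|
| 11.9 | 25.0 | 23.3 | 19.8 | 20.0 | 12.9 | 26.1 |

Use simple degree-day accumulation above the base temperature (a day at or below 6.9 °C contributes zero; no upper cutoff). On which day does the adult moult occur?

Daily DD above 6.9 °C: 5.0, 18.1, 16.4, 12.9, 13.1, 6.0, 19.2.
Cumulative: 5.0, 23.1, 39.5, 52.4, 65.5, 71.5, 90.7.
The total first reaches 55 DD on day 5.

day 5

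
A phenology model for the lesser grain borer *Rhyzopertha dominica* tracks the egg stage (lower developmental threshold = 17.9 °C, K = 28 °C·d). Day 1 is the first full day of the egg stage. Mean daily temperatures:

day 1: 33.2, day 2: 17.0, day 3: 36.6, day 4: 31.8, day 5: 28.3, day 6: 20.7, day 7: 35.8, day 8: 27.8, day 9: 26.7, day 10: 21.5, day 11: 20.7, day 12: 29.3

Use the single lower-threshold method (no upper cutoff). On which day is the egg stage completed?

Daily DD above 17.9 °C: 15.3, 0.0, 18.7, 13.9, 10.4, 2.8, 17.9, 9.9, 8.8, 3.6, 2.8, 11.4.
Cumulative: 15.3, 15.3, 34.0, 47.9, 58.3, 61.1, 79.0, 88.9, 97.7, 101.3, 104.1, 115.5.
The total first reaches 28 DD on day 3.

day 3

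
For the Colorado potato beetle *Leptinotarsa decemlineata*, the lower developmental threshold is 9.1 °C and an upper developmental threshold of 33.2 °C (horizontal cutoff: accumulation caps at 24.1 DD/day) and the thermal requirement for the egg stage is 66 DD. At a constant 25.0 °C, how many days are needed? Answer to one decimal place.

4.2 days

Daily accumulation = 25.0 − 9.1 = 15.9 DD/day.
Duration = 66 / 15.9 = 4.151 ≈ 4.2 days.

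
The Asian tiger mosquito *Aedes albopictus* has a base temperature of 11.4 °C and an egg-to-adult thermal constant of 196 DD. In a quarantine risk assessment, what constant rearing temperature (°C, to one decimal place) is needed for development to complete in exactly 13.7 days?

25.7 °C

Required daily accumulation = 196 / 13.7 = 14.307 DD/day.
T = T_base + 14.307 = 11.4 + 14.307 = 25.707 ≈ 25.7 °C.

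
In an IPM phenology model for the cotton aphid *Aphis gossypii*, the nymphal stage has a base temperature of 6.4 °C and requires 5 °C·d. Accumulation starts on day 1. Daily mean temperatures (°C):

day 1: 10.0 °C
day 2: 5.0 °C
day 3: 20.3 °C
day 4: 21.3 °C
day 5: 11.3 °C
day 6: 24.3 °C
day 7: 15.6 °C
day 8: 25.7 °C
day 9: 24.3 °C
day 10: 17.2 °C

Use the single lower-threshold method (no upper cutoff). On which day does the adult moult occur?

Daily DD above 6.4 °C: 3.6, 0.0, 13.9, 14.9, 4.9, 17.9, 9.2, 19.3, 17.9, 10.8.
Cumulative: 3.6, 3.6, 17.5, 32.4, 37.3, 55.2, 64.4, 83.7, 101.6, 112.4.
The total first reaches 5 DD on day 3.

day 3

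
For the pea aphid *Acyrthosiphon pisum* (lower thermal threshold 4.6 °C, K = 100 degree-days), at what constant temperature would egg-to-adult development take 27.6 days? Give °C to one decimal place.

8.2 °C

Required daily accumulation = 100 / 27.6 = 3.623 DD/day.
T = T_base + 3.623 = 4.6 + 3.623 = 8.223 ≈ 8.2 °C.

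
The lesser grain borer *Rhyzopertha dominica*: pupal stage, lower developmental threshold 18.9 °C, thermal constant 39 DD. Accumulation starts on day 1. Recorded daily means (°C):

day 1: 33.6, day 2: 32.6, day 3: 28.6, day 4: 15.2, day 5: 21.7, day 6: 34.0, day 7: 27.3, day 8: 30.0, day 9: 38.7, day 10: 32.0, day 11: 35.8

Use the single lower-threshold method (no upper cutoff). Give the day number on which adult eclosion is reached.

Daily DD above 18.9 °C: 14.7, 13.7, 9.7, 0.0, 2.8, 15.1, 8.4, 11.1, 19.8, 13.1, 16.9.
Cumulative: 14.7, 28.4, 38.1, 38.1, 40.9, 56.0, 64.4, 75.5, 95.3, 108.4, 125.3.
The total first reaches 39 DD on day 5.

day 5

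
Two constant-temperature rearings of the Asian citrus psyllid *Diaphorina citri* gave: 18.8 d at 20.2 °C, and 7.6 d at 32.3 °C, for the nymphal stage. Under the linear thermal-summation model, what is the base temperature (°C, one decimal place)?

12.0 °C

Linear rate model ⇒ the product D·(T − T_b) is constant across temperatures.
18.8·(20.2 − T_b) = 7.6·(32.3 − T_b)
T_b = (18.8·20.2 − 7.6·32.3) / (18.8 − 7.6) = 134.28 / 11.2 = 11.989 °C ≈ 12.0 °C.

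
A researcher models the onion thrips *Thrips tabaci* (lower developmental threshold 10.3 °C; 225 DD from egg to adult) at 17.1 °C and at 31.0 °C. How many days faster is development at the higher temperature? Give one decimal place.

At 17.1 °C: 225 / (17.1 − 10.3) = 225 / 6.8 = 33.088 d.
At 31.0 °C: 225 / (31.0 − 10.3) = 225 / 20.7 = 10.870 d.
Difference = |33.088 − 10.870| = 22.219 ≈ 22.2 days.

22.2 days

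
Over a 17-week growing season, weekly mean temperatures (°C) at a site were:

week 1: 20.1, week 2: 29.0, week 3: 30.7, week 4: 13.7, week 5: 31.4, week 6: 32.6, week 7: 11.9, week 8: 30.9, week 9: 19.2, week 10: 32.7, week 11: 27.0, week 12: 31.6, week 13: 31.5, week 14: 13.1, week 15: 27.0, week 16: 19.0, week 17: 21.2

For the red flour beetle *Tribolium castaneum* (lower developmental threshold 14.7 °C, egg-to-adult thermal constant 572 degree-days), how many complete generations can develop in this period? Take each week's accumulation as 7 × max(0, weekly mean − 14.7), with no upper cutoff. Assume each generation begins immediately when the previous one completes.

Weekly DD (7 × max(0, T̄ − 14.7)): 37.8, 100.1, 112.0, 0.0, 116.9, 125.3, 0.0, 113.4, 31.5, 126.0, 86.1, 118.3, 117.6, 0.0, 86.1, 30.1, 45.5.
Season total = 1246.7 DD.
Complete generations = ⌊1246.7 / 572⌋ = 2.

2 generations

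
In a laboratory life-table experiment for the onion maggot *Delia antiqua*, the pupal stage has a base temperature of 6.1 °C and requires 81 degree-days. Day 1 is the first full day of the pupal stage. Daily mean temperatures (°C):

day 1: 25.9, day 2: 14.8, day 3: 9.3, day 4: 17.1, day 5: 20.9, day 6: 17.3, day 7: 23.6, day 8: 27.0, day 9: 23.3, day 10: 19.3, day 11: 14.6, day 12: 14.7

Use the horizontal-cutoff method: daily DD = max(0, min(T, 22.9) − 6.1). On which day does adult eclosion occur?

Daily DD above 6.1 °C (capped at 16.8): 16.8, 8.7, 3.2, 11.0, 14.8, 11.2, 16.8, 16.8, 16.8, 13.2, 8.5, 8.6.
Cumulative: 16.8, 25.5, 28.7, 39.7, 54.5, 65.7, 82.5, 99.3, 116.1, 129.3, 137.8, 146.4.
The total first reaches 81 DD on day 7.

day 7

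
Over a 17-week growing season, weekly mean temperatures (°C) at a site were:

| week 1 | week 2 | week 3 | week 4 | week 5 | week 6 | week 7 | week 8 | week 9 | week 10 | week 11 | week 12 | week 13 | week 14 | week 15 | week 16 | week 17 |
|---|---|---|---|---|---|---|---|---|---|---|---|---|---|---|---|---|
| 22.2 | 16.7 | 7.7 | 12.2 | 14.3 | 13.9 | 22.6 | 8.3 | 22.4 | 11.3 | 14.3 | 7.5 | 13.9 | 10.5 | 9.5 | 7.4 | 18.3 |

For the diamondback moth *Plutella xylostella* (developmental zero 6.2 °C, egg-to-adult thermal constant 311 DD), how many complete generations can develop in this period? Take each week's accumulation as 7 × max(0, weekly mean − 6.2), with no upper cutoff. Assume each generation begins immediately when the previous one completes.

2 generations

Weekly DD (7 × max(0, T̄ − 6.2)): 112.0, 73.5, 10.5, 42.0, 56.7, 53.9, 114.8, 14.7, 113.4, 35.7, 56.7, 9.1, 53.9, 30.1, 23.1, 8.4, 84.7.
Season total = 893.2 DD.
Complete generations = ⌊893.2 / 311⌋ = 2.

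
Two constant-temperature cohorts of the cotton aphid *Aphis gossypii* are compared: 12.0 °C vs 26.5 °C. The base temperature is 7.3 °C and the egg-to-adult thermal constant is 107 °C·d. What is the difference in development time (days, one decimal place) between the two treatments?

17.2 days

At 12.0 °C: 107 / (12.0 − 7.3) = 107 / 4.7 = 22.766 d.
At 26.5 °C: 107 / (26.5 − 7.3) = 107 / 19.2 = 5.573 d.
Difference = |22.766 − 5.573| = 17.193 ≈ 17.2 days.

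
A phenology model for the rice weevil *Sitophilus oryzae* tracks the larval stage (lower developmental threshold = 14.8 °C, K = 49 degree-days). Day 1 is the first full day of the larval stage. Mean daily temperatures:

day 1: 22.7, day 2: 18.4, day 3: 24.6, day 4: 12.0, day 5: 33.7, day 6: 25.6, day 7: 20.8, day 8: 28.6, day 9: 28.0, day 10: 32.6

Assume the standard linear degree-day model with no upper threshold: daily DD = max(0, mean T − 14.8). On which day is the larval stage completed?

Daily DD above 14.8 °C: 7.9, 3.6, 9.8, 0.0, 18.9, 10.8, 6.0, 13.8, 13.2, 17.8.
Cumulative: 7.9, 11.5, 21.3, 21.3, 40.2, 51.0, 57.0, 70.8, 84.0, 101.8.
The total first reaches 49 DD on day 6.

day 6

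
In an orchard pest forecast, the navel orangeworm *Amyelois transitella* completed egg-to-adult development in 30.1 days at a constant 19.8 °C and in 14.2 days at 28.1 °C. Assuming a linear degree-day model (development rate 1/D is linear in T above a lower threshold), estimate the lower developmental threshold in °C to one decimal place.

Equal thermal constants: D₁(T₁ − T_b) = D₂(T₂ − T_b).
30.1·(19.8 − T_b) = 14.2·(28.1 − T_b)
T_b = (30.1·19.8 − 14.2·28.1) / (30.1 − 14.2) = 196.96 / 15.9 = 12.387 °C ≈ 12.4 °C.

12.4 °C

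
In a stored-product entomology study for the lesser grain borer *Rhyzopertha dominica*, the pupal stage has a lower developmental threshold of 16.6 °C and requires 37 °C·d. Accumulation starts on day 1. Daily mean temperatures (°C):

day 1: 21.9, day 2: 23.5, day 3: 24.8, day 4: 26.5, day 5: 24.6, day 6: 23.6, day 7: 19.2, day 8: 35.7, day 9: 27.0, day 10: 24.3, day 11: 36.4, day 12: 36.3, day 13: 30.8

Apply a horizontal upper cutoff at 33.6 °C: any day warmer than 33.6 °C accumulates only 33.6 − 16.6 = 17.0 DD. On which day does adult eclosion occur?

Daily DD above 16.6 °C (capped at 17.0): 5.3, 6.9, 8.2, 9.9, 8.0, 7.0, 2.6, 17.0, 10.4, 7.7, 17.0, 17.0, 14.2.
Cumulative: 5.3, 12.2, 20.4, 30.3, 38.3, 45.3, 47.9, 64.9, 75.3, 83.0, 100.0, 117.0, 131.2.
The total first reaches 37 DD on day 5.

day 5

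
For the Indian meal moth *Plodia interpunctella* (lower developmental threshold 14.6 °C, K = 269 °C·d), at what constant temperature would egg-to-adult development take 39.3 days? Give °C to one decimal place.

21.4 °C

Required daily accumulation = 269 / 39.3 = 6.845 DD/day.
T = T_base + 6.845 = 14.6 + 6.845 = 21.445 ≈ 21.4 °C.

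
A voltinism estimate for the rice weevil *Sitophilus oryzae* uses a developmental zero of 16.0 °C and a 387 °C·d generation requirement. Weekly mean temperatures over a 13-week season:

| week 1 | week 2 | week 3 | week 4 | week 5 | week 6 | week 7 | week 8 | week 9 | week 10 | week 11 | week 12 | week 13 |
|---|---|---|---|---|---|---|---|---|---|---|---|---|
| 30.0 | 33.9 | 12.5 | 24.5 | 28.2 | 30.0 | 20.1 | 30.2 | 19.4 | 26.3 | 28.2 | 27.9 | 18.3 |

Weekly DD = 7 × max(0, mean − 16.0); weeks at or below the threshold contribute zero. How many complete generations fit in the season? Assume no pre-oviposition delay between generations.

Weekly DD (7 × max(0, T̄ − 16.0)): 98.0, 125.3, 0.0, 59.5, 85.4, 98.0, 28.7, 99.4, 23.8, 72.1, 85.4, 83.3, 16.1.
Season total = 875.0 DD.
Complete generations = ⌊875.0 / 387⌋ = 2.

2 generations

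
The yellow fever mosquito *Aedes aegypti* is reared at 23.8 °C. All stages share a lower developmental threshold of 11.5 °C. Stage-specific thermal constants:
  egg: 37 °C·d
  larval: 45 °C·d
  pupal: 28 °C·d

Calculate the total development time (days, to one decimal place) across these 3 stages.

Daily accumulation at 23.8 °C = 23.8 − 11.5 = 12.3 DD/day.
Total K = 37 + 45 + 28 = 110 DD.
Total duration = 110 / 12.3 = 8.943 ≈ 8.9 days.

8.9 days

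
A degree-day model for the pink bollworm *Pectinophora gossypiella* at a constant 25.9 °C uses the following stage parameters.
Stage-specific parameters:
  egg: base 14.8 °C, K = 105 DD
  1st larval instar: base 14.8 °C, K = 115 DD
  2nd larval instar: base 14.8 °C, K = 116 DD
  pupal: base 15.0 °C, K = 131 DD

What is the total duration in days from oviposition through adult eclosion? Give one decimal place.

42.3 days

egg: 105 / (25.9 − 14.8) = 105 / 11.1 = 9.459 d.
1st larval instar: 115 / (25.9 − 14.8) = 115 / 11.1 = 10.360 d.
2nd larval instar: 116 / (25.9 − 14.8) = 116 / 11.1 = 10.450 d.
pupal: 131 / (25.9 − 15.0) = 131 / 10.9 = 12.018 d.
Sum = 42.289 ≈ 42.3 days.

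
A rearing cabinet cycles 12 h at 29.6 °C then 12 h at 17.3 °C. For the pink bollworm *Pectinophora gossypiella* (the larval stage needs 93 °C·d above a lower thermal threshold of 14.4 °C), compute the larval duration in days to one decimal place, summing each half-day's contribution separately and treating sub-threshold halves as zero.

Day half: max(0, 29.6 − 14.4) × 0.5 = 15.2 × 0.5 = 7.60 DD.
Night half: max(0, 17.3 − 14.4) × 0.5 = 2.9 × 0.5 = 1.45 DD.
Per 24 h: 9.05 DD/day.
Duration = 93 / 9.05 = 10.276 ≈ 10.3 days.

10.3 days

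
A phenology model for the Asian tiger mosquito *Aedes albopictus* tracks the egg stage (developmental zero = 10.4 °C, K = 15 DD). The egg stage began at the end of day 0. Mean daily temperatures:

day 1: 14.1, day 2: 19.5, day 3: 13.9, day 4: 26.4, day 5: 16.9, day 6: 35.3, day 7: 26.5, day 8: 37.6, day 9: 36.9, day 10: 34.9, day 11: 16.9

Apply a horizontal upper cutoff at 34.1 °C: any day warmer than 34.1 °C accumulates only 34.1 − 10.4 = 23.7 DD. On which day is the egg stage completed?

Daily DD above 10.4 °C (capped at 23.7): 3.7, 9.1, 3.5, 16.0, 6.5, 23.7, 16.1, 23.7, 23.7, 23.7, 6.5.
Cumulative: 3.7, 12.8, 16.3, 32.3, 38.8, 62.5, 78.6, 102.3, 126.0, 149.7, 156.2.
The total first reaches 15 DD on day 3.

day 3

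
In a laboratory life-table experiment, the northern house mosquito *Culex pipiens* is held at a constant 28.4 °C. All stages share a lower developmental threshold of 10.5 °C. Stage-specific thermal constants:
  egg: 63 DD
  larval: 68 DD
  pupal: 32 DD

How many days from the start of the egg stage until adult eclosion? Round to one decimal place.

Daily accumulation at 28.4 °C = 28.4 − 10.5 = 17.9 DD/day.
Total K = 63 + 68 + 32 = 163 DD.
Total duration = 163 / 17.9 = 9.106 ≈ 9.1 days.

9.1 days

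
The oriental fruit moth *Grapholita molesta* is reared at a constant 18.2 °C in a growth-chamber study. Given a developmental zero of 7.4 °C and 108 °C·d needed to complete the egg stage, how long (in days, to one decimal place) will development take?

Daily accumulation = 18.2 − 7.4 = 10.8 DD/day.
Duration = 108 / 10.8 = 10.000 ≈ 10.0 days.

10.0 days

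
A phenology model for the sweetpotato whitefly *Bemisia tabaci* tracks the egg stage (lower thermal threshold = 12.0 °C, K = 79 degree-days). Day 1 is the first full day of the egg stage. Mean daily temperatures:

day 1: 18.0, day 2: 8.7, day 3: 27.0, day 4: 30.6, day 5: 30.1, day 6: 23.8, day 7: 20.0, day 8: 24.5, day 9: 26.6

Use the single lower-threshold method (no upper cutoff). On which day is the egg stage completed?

Daily DD above 12.0 °C: 6.0, 0.0, 15.0, 18.6, 18.1, 11.8, 8.0, 12.5, 14.6.
Cumulative: 6.0, 6.0, 21.0, 39.6, 57.7, 69.5, 77.5, 90.0, 104.6.
The total first reaches 79 DD on day 8.

day 8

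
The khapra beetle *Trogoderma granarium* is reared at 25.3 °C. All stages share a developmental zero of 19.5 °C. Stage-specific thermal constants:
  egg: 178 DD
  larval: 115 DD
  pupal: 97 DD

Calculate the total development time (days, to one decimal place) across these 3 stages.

67.2 days

Daily accumulation at 25.3 °C = 25.3 − 19.5 = 5.8 DD/day.
Total K = 178 + 115 + 97 = 390 DD.
Total duration = 390 / 5.8 = 67.241 ≈ 67.2 days.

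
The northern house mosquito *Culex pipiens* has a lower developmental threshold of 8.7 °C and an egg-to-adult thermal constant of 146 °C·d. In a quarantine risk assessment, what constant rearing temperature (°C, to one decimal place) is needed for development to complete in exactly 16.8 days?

17.4 °C

Required daily accumulation = 146 / 16.8 = 8.690 DD/day.
T = T_base + 8.690 = 8.7 + 8.690 = 17.390 ≈ 17.4 °C.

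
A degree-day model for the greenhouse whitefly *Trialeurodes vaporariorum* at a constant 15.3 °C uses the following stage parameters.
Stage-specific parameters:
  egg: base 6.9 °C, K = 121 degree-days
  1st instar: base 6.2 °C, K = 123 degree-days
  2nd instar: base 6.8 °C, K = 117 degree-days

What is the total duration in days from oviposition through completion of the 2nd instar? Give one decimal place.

egg: 121 / (15.3 − 6.9) = 121 / 8.4 = 14.405 d.
1st instar: 123 / (15.3 − 6.2) = 123 / 9.1 = 13.516 d.
2nd instar: 117 / (15.3 − 6.8) = 117 / 8.5 = 13.765 d.
Sum = 41.686 ≈ 41.7 days.

41.7 days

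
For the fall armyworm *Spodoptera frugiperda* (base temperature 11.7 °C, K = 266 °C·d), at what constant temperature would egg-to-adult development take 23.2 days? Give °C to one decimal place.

23.2 °C

Required daily accumulation = 266 / 23.2 = 11.466 DD/day.
T = T_base + 11.466 = 11.7 + 11.466 = 23.166 ≈ 23.2 °C.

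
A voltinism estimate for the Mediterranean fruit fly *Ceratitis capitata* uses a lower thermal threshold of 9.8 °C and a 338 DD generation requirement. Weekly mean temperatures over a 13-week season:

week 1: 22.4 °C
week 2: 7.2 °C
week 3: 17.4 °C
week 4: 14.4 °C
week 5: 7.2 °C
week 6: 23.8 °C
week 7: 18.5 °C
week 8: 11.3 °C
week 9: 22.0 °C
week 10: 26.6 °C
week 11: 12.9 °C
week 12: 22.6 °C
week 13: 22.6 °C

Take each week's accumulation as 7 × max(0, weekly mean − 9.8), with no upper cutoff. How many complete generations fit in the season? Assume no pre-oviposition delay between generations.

Weekly DD (7 × max(0, T̄ − 9.8)): 88.2, 0.0, 53.2, 32.2, 0.0, 98.0, 60.9, 10.5, 85.4, 117.6, 21.7, 89.6, 89.6.
Season total = 746.9 DD.
Complete generations = ⌊746.9 / 338⌋ = 2.

2 generations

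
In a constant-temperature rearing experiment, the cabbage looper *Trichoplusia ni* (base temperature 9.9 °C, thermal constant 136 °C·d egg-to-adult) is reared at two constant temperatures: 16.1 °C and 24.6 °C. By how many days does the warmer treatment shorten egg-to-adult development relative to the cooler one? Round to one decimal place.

At 16.1 °C: 136 / (16.1 − 9.9) = 136 / 6.2 = 21.935 d.
At 24.6 °C: 136 / (24.6 − 9.9) = 136 / 14.7 = 9.252 d.
Difference = |21.935 − 9.252| = 12.684 ≈ 12.7 days.

12.7 days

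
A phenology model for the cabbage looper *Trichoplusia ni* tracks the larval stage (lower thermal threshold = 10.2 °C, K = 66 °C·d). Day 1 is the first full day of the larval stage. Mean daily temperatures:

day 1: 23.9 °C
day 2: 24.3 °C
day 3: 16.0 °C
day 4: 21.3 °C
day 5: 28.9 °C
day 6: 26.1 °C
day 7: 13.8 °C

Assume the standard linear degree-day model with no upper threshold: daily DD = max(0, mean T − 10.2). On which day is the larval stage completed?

day 6

Daily DD above 10.2 °C: 13.7, 14.1, 5.8, 11.1, 18.7, 15.9, 3.6.
Cumulative: 13.7, 27.8, 33.6, 44.7, 63.4, 79.3, 82.9.
The total first reaches 66 DD on day 6.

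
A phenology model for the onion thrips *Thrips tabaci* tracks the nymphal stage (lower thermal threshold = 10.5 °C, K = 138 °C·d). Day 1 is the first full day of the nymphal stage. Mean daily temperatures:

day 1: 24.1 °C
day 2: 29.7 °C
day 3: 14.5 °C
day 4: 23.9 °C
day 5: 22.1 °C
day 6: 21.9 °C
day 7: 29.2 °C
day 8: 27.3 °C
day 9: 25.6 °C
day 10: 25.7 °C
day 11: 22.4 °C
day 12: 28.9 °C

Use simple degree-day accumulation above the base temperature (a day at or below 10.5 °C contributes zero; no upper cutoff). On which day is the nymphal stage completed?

day 10

Daily DD above 10.5 °C: 13.6, 19.2, 4.0, 13.4, 11.6, 11.4, 18.7, 16.8, 15.1, 15.2, 11.9, 18.4.
Cumulative: 13.6, 32.8, 36.8, 50.2, 61.8, 73.2, 91.9, 108.7, 123.8, 139.0, 150.9, 169.3.
The total first reaches 138 DD on day 10.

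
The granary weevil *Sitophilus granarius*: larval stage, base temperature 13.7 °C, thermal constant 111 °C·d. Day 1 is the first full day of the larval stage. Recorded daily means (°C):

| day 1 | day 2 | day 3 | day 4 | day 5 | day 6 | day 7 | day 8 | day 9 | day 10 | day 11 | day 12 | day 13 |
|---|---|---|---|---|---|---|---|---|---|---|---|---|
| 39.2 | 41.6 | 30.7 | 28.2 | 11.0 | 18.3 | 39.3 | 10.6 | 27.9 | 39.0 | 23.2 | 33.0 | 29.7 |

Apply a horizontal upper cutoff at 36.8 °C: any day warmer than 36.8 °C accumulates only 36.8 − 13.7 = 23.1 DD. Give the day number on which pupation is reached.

day 9

Daily DD above 13.7 °C (capped at 23.1): 23.1, 23.1, 17.0, 14.5, 0.0, 4.6, 23.1, 0.0, 14.2, 23.1, 9.5, 19.3, 16.0.
Cumulative: 23.1, 46.2, 63.2, 77.7, 77.7, 82.3, 105.4, 105.4, 119.6, 142.7, 152.2, 171.5, 187.5.
The total first reaches 111 DD on day 9.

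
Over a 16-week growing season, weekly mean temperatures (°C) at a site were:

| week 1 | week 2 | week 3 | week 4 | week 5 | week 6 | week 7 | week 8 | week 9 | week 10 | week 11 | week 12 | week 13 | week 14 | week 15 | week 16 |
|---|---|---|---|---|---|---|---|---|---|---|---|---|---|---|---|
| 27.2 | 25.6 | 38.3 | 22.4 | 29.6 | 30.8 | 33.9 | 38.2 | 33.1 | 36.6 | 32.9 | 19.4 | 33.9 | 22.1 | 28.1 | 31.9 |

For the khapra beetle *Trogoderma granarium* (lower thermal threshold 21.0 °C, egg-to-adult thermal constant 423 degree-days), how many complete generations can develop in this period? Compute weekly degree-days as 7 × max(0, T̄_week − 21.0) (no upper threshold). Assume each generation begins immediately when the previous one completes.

2 generations

Weekly DD (7 × max(0, T̄ − 21.0)): 43.4, 32.2, 121.1, 9.8, 60.2, 68.6, 90.3, 120.4, 84.7, 109.2, 83.3, 0.0, 90.3, 7.7, 49.7, 76.3.
Season total = 1047.2 DD.
Complete generations = ⌊1047.2 / 423⌋ = 2.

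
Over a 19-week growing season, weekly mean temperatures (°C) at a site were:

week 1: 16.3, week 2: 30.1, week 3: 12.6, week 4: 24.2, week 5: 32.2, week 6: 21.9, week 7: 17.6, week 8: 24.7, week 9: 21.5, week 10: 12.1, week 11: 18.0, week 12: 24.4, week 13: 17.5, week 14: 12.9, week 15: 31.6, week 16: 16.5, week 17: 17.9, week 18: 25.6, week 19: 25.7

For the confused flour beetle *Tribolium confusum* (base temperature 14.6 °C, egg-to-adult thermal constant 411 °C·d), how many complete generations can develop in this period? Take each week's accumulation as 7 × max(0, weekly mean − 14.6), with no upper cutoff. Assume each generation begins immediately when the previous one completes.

2 generations

Weekly DD (7 × max(0, T̄ − 14.6)): 11.9, 108.5, 0.0, 67.2, 123.2, 51.1, 21.0, 70.7, 48.3, 0.0, 23.8, 68.6, 20.3, 0.0, 119.0, 13.3, 23.1, 77.0, 77.7.
Season total = 924.7 DD.
Complete generations = ⌊924.7 / 411⌋ = 2.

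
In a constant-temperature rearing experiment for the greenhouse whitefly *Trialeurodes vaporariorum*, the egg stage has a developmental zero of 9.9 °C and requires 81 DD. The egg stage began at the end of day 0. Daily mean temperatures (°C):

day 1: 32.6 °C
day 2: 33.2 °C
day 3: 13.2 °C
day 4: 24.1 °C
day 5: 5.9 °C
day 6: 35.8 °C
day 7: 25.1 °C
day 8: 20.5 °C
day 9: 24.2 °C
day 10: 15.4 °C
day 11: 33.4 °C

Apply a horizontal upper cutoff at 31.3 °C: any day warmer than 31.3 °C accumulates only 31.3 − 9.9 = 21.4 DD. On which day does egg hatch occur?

Daily DD above 9.9 °C (capped at 21.4): 21.4, 21.4, 3.3, 14.2, 0.0, 21.4, 15.2, 10.6, 14.3, 5.5, 21.4.
Cumulative: 21.4, 42.8, 46.1, 60.3, 60.3, 81.7, 96.9, 107.5, 121.8, 127.3, 148.7.
The total first reaches 81 DD on day 6.

day 6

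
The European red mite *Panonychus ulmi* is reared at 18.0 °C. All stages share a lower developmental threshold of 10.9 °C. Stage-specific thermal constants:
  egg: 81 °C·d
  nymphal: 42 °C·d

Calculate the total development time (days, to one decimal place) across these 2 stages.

Daily accumulation at 18.0 °C = 18.0 − 10.9 = 7.1 DD/day.
Total K = 81 + 42 = 123 DD.
Total duration = 123 / 7.1 = 17.324 ≈ 17.3 days.

17.3 days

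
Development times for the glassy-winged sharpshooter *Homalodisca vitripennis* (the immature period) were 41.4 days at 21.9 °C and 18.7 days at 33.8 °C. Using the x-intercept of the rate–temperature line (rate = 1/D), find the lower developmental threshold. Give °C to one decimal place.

12.1 °C

Equal thermal constants: D₁(T₁ − T_b) = D₂(T₂ − T_b).
41.4·(21.9 − T_b) = 18.7·(33.8 − T_b)
T_b = (41.4·21.9 − 18.7·33.8) / (41.4 − 18.7) = 274.60 / 22.7 = 12.097 °C ≈ 12.1 °C.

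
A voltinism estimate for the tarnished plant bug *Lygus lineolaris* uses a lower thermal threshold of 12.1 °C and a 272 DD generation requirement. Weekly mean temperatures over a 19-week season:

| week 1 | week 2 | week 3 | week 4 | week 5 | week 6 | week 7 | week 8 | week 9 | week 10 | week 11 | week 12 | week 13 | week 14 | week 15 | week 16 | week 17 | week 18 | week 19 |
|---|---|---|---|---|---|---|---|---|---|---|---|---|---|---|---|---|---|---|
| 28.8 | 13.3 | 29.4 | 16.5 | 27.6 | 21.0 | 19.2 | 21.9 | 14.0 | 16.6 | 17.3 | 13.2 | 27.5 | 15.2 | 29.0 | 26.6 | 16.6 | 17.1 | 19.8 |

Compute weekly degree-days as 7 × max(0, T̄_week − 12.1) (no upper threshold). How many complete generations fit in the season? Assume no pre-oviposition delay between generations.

4 generations

Weekly DD (7 × max(0, T̄ − 12.1)): 116.9, 8.4, 121.1, 30.8, 108.5, 62.3, 49.7, 68.6, 13.3, 31.5, 36.4, 7.7, 107.8, 21.7, 118.3, 101.5, 31.5, 35.0, 53.9.
Season total = 1124.9 DD.
Complete generations = ⌊1124.9 / 272⌋ = 4.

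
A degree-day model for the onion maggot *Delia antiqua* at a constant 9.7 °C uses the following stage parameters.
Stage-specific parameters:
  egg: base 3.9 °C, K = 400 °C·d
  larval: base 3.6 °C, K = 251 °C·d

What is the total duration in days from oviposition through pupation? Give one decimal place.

110.1 days

egg: 400 / (9.7 − 3.9) = 400 / 5.8 = 68.966 d.
larval: 251 / (9.7 − 3.6) = 251 / 6.1 = 41.148 d.
Sum = 110.113 ≈ 110.1 days.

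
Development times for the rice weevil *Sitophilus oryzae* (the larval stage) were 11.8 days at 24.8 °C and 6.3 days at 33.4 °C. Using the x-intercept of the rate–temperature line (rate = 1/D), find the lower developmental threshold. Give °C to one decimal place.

14.9 °C

Under the model K = D·(T − T_b), so D₁·(T₁ − T_b) = D₂·(T₂ − T_b).
11.8·(24.8 − T_b) = 6.3·(33.4 − T_b)
T_b = (11.8·24.8 − 6.3·33.4) / (11.8 − 6.3) = 82.22 / 5.5 = 14.949 °C ≈ 14.9 °C.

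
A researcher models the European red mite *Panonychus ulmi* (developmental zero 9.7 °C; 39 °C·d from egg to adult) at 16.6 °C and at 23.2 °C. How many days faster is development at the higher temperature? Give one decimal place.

2.8 days

At 16.6 °C: 39 / (16.6 − 9.7) = 39 / 6.9 = 5.652 d.
At 23.2 °C: 39 / (23.2 − 9.7) = 39 / 13.5 = 2.889 d.
Difference = |5.652 − 2.889| = 2.763 ≈ 2.8 days.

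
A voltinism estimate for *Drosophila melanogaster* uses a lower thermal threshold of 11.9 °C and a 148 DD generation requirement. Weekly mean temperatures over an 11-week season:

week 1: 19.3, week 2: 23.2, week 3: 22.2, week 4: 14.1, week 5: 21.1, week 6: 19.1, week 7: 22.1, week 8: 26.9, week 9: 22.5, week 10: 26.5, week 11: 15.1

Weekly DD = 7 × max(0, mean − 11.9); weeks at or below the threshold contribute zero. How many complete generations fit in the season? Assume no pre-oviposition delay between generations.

4 generations

Weekly DD (7 × max(0, T̄ − 11.9)): 51.8, 79.1, 72.1, 15.4, 64.4, 50.4, 71.4, 105.0, 74.2, 102.2, 22.4.
Season total = 708.4 DD.
Complete generations = ⌊708.4 / 148⌋ = 4.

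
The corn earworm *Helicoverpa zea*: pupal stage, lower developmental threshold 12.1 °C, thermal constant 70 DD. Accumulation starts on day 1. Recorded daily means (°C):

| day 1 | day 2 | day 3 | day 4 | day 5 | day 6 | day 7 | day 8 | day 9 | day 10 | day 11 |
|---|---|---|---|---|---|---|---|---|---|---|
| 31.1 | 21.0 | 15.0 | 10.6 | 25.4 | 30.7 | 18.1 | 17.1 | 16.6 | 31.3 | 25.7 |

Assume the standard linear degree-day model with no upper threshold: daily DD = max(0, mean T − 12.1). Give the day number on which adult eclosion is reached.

day 8

Daily DD above 12.1 °C: 19.0, 8.9, 2.9, 0.0, 13.3, 18.6, 6.0, 5.0, 4.5, 19.2, 13.6.
Cumulative: 19.0, 27.9, 30.8, 30.8, 44.1, 62.7, 68.7, 73.7, 78.2, 97.4, 111.0.
The total first reaches 70 DD on day 8.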